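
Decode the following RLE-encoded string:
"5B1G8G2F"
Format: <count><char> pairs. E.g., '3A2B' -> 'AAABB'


Expanding each <count><char> pair:
  5B -> 'BBBBB'
  1G -> 'G'
  8G -> 'GGGGGGGG'
  2F -> 'FF'

Decoded = BBBBBGGGGGGGGGFF


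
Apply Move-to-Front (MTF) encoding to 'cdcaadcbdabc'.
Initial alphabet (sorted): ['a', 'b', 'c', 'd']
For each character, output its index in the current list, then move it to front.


MTF encoding:
'c': index 2 in ['a', 'b', 'c', 'd'] -> ['c', 'a', 'b', 'd']
'd': index 3 in ['c', 'a', 'b', 'd'] -> ['d', 'c', 'a', 'b']
'c': index 1 in ['d', 'c', 'a', 'b'] -> ['c', 'd', 'a', 'b']
'a': index 2 in ['c', 'd', 'a', 'b'] -> ['a', 'c', 'd', 'b']
'a': index 0 in ['a', 'c', 'd', 'b'] -> ['a', 'c', 'd', 'b']
'd': index 2 in ['a', 'c', 'd', 'b'] -> ['d', 'a', 'c', 'b']
'c': index 2 in ['d', 'a', 'c', 'b'] -> ['c', 'd', 'a', 'b']
'b': index 3 in ['c', 'd', 'a', 'b'] -> ['b', 'c', 'd', 'a']
'd': index 2 in ['b', 'c', 'd', 'a'] -> ['d', 'b', 'c', 'a']
'a': index 3 in ['d', 'b', 'c', 'a'] -> ['a', 'd', 'b', 'c']
'b': index 2 in ['a', 'd', 'b', 'c'] -> ['b', 'a', 'd', 'c']
'c': index 3 in ['b', 'a', 'd', 'c'] -> ['c', 'b', 'a', 'd']


Output: [2, 3, 1, 2, 0, 2, 2, 3, 2, 3, 2, 3]


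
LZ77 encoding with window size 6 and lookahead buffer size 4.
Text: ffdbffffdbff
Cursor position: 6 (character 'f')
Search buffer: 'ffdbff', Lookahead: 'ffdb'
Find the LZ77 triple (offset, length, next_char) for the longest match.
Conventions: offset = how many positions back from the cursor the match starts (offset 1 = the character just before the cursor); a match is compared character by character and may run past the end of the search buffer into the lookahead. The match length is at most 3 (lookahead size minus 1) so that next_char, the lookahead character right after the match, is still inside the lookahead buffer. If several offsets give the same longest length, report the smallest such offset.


Try each offset into the search buffer:
  offset=1 (pos 5, char 'f'): match length 2
  offset=2 (pos 4, char 'f'): match length 2
  offset=3 (pos 3, char 'b'): match length 0
  offset=4 (pos 2, char 'd'): match length 0
  offset=5 (pos 1, char 'f'): match length 1
  offset=6 (pos 0, char 'f'): match length 3
Longest match has length 3 at offset 6.
next_char = character at position 6 + 3 = 9 -> 'b'

Best match: offset=6, length=3 (matching 'ffd' starting at position 0)
LZ77 triple: (6, 3, 'b')


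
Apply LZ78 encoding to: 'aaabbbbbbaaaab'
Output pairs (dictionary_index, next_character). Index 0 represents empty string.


LZ78 encoding steps:
Dictionary: {0: ''}
Step 1: w='' (idx 0), next='a' -> output (0, 'a'), add 'a' as idx 1
Step 2: w='a' (idx 1), next='a' -> output (1, 'a'), add 'aa' as idx 2
Step 3: w='' (idx 0), next='b' -> output (0, 'b'), add 'b' as idx 3
Step 4: w='b' (idx 3), next='b' -> output (3, 'b'), add 'bb' as idx 4
Step 5: w='bb' (idx 4), next='b' -> output (4, 'b'), add 'bbb' as idx 5
Step 6: w='aa' (idx 2), next='a' -> output (2, 'a'), add 'aaa' as idx 6
Step 7: w='a' (idx 1), next='b' -> output (1, 'b'), add 'ab' as idx 7


Encoded: [(0, 'a'), (1, 'a'), (0, 'b'), (3, 'b'), (4, 'b'), (2, 'a'), (1, 'b')]


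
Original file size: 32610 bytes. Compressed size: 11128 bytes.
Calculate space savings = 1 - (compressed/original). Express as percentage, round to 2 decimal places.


ratio = compressed/original = 11128/32610 = 0.341245
savings = 1 - ratio = 1 - 0.341245 = 0.658755
as a percentage: 0.658755 * 100 = 65.88%

Space savings = 1 - 11128/32610 = 65.88%


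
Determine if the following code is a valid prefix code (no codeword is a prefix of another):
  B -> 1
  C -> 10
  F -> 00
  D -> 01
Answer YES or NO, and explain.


Checking each pair (does one codeword prefix another?):
  B='1' vs C='10': prefix -- VIOLATION

NO -- this is NOT a valid prefix code. B (1) is a prefix of C (10).


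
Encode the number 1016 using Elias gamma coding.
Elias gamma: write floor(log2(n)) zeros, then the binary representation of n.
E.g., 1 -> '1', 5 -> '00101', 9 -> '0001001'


num_bits = floor(log2(1016)) + 1 = 10
leading_zeros = num_bits - 1 = 9
binary(1016) = 1111111000

Elias gamma(1016) = '000000000' + '1111111000' = 0000000001111111000 (19 bits)


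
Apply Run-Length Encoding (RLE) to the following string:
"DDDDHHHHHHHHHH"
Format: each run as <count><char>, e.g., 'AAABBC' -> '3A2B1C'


Scanning runs left to right:
  i=0: run of 'D' x 4 -> '4D'
  i=4: run of 'H' x 10 -> '10H'

RLE = 4D10H


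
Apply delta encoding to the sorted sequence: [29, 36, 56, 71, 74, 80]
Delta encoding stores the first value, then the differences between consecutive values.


First value: 29
Deltas:
  36 - 29 = 7
  56 - 36 = 20
  71 - 56 = 15
  74 - 71 = 3
  80 - 74 = 6


Delta encoded: [29, 7, 20, 15, 3, 6]


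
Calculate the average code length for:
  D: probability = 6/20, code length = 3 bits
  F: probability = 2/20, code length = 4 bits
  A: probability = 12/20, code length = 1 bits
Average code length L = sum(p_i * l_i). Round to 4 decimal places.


Weighted contributions p_i * l_i:
  D: (6/20) * 3 = 18/20
  F: (2/20) * 4 = 8/20
  A: (12/20) * 1 = 12/20
Sum = (18 + 8 + 12)/20 = 38/20

L = 38/20 = 1.9000 bits/symbol


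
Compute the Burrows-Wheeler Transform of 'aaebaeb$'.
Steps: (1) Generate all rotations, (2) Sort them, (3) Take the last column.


Rotations (sorted):
  0: $aaebaeb -> last char: b
  1: aaebaeb$ -> last char: $
  2: aeb$aaeb -> last char: b
  3: aebaeb$a -> last char: a
  4: b$aaebae -> last char: e
  5: baeb$aae -> last char: e
  6: eb$aaeba -> last char: a
  7: ebaeb$aa -> last char: a


BWT = b$baeeaa


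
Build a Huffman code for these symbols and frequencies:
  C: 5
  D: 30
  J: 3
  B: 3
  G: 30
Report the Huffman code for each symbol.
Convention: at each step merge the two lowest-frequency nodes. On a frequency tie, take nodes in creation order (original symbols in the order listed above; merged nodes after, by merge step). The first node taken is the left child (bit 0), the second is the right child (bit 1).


Huffman tree construction:
Step 1: Merge J(3) + B(3) = 6
Step 2: Merge C(5) + (J+B)(6) = 11
Step 3: Merge (C+(J+B))(11) + D(30) = 41
Step 4: Merge G(30) + ((C+(J+B))+D)(41) = 71
Read each symbol's code off the tree from the root (left child = 0, right child = 1).

Codes:
  C: 100 (length 3)
  D: 11 (length 2)
  J: 1010 (length 4)
  B: 1011 (length 4)
  G: 0 (length 1)
Average code length: 129/71 = 1.8169 bits/symbol


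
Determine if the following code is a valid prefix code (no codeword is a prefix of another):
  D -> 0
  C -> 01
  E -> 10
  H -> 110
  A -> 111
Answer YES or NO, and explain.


Checking each pair (does one codeword prefix another?):
  D='0' vs C='01': prefix -- VIOLATION

NO -- this is NOT a valid prefix code. D (0) is a prefix of C (01).


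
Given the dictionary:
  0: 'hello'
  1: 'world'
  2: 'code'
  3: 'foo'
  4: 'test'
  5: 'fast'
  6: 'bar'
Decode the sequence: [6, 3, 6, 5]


Look up each index in the dictionary:
  6 -> 'bar'
  3 -> 'foo'
  6 -> 'bar'
  5 -> 'fast'

Decoded: "bar foo bar fast"


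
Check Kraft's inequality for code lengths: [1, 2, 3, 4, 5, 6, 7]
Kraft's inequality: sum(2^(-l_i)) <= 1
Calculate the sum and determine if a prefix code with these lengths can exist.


Sum = 2^(-1) + 2^(-2) + 2^(-3) + 2^(-4) + 2^(-5) + 2^(-6) + 2^(-7)
    = 0.5 + 0.25 + 0.125 + 0.0625 + 0.03125 + 0.015625 + 0.0078125
    = 127/128 = 0.9921875
Since 0.9921875 <= 1, Kraft's inequality IS satisfied.
A prefix code with these lengths CAN exist.

Kraft sum = 0.9921875. Satisfied.


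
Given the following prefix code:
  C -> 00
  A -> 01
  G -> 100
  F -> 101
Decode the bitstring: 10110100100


Decoding step by step:
Bits 101 -> F
Bits 101 -> F
Bits 00 -> C
Bits 100 -> G


Decoded message: FFCG


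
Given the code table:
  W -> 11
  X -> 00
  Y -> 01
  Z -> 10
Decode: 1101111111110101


Decoding:
11 -> W
01 -> Y
11 -> W
11 -> W
11 -> W
11 -> W
01 -> Y
01 -> Y


Result: WYWWWWYY


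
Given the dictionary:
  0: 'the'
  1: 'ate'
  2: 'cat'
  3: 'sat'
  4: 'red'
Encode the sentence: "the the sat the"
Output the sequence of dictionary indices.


Look up each word in the dictionary:
  'the' -> 0
  'the' -> 0
  'sat' -> 3
  'the' -> 0

Encoded: [0, 0, 3, 0]


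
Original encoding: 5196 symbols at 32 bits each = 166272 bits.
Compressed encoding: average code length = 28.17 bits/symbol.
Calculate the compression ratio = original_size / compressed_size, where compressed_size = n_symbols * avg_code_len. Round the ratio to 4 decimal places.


original_size = n_symbols * orig_bits = 5196 * 32 = 166272 bits
compressed_size = n_symbols * avg_code_len = 5196 * 28.17 = 146371.32 bits
ratio = original_size / compressed_size = 166272 / 146371.32 = 1.136

Compression ratio = 1.136


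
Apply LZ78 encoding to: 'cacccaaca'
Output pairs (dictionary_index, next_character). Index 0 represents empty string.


LZ78 encoding steps:
Dictionary: {0: ''}
Step 1: w='' (idx 0), next='c' -> output (0, 'c'), add 'c' as idx 1
Step 2: w='' (idx 0), next='a' -> output (0, 'a'), add 'a' as idx 2
Step 3: w='c' (idx 1), next='c' -> output (1, 'c'), add 'cc' as idx 3
Step 4: w='c' (idx 1), next='a' -> output (1, 'a'), add 'ca' as idx 4
Step 5: w='a' (idx 2), next='c' -> output (2, 'c'), add 'ac' as idx 5
Step 6: w='a' (idx 2), end of input -> output (2, '')


Encoded: [(0, 'c'), (0, 'a'), (1, 'c'), (1, 'a'), (2, 'c'), (2, '')]


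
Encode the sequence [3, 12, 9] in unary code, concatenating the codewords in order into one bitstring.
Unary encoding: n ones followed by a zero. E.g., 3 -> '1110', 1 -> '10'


Encode each number as n ones followed by a terminating 0:
  3 -> 1110 (4 bits)
  12 -> 1111111111110 (13 bits)
  9 -> 1111111110 (10 bits)
Total length = 4 + 13 + 10 = 27 bits.

Unary([3, 12, 9]) = 111011111111111101111111110 (27 bits)


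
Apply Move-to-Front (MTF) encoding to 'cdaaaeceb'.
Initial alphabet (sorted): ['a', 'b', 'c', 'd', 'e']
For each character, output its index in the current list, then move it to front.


MTF encoding:
'c': index 2 in ['a', 'b', 'c', 'd', 'e'] -> ['c', 'a', 'b', 'd', 'e']
'd': index 3 in ['c', 'a', 'b', 'd', 'e'] -> ['d', 'c', 'a', 'b', 'e']
'a': index 2 in ['d', 'c', 'a', 'b', 'e'] -> ['a', 'd', 'c', 'b', 'e']
'a': index 0 in ['a', 'd', 'c', 'b', 'e'] -> ['a', 'd', 'c', 'b', 'e']
'a': index 0 in ['a', 'd', 'c', 'b', 'e'] -> ['a', 'd', 'c', 'b', 'e']
'e': index 4 in ['a', 'd', 'c', 'b', 'e'] -> ['e', 'a', 'd', 'c', 'b']
'c': index 3 in ['e', 'a', 'd', 'c', 'b'] -> ['c', 'e', 'a', 'd', 'b']
'e': index 1 in ['c', 'e', 'a', 'd', 'b'] -> ['e', 'c', 'a', 'd', 'b']
'b': index 4 in ['e', 'c', 'a', 'd', 'b'] -> ['b', 'e', 'c', 'a', 'd']


Output: [2, 3, 2, 0, 0, 4, 3, 1, 4]


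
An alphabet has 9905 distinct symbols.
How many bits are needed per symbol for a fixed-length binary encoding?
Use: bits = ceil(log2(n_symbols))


log2(9905) = 13.2739
Bracket: 2^13 = 8192 < 9905 <= 2^14 = 16384
So ceil(log2(9905)) = 14

bits = ceil(log2(9905)) = ceil(13.2739) = 14 bits


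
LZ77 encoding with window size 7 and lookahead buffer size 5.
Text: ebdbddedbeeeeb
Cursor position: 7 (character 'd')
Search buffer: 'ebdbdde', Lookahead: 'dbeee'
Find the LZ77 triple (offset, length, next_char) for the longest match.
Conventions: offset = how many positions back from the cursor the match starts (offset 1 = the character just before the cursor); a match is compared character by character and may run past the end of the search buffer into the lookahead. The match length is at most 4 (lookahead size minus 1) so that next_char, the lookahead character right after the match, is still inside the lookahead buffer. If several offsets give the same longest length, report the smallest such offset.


Try each offset into the search buffer:
  offset=1 (pos 6, char 'e'): match length 0
  offset=2 (pos 5, char 'd'): match length 1
  offset=3 (pos 4, char 'd'): match length 1
  offset=4 (pos 3, char 'b'): match length 0
  offset=5 (pos 2, char 'd'): match length 2
  offset=6 (pos 1, char 'b'): match length 0
  offset=7 (pos 0, char 'e'): match length 0
Longest match has length 2 at offset 5.
next_char = character at position 7 + 2 = 9 -> 'e'

Best match: offset=5, length=2 (matching 'db' starting at position 2)
LZ77 triple: (5, 2, 'e')


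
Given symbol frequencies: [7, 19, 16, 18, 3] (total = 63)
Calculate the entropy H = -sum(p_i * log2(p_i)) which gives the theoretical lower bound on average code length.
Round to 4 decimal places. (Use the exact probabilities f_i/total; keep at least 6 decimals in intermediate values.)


Per-symbol terms -p_i * log2(p_i) with p_i = f_i/63:
  p = 7/63 = 0.111111: log2(p) = -3.169925, -p*log2(p) = 0.352214
  p = 19/63 = 0.301587: log2(p) = -1.729352, -p*log2(p) = 0.521551
  p = 16/63 = 0.253968: log2(p) = -1.977280, -p*log2(p) = 0.502166
  p = 18/63 = 0.285714: log2(p) = -1.807355, -p*log2(p) = 0.516387
  p = 3/63 = 0.047619: log2(p) = -4.392317, -p*log2(p) = 0.209158
H = 0.352214 + 0.521551 + 0.502166 + 0.516387 + 0.209158 = 2.101476

H = 2.1015 bits/symbol


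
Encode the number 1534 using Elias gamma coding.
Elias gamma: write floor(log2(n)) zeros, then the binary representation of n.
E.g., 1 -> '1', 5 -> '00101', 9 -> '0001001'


num_bits = floor(log2(1534)) + 1 = 11
leading_zeros = num_bits - 1 = 10
binary(1534) = 10111111110

Elias gamma(1534) = '0000000000' + '10111111110' = 000000000010111111110 (21 bits)


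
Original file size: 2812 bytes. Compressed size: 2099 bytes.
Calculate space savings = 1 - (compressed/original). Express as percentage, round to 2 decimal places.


ratio = compressed/original = 2099/2812 = 0.746444
savings = 1 - ratio = 1 - 0.746444 = 0.253556
as a percentage: 0.253556 * 100 = 25.36%

Space savings = 1 - 2099/2812 = 25.36%


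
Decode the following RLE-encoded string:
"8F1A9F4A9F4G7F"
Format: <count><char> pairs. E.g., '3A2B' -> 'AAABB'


Expanding each <count><char> pair:
  8F -> 'FFFFFFFF'
  1A -> 'A'
  9F -> 'FFFFFFFFF'
  4A -> 'AAAA'
  9F -> 'FFFFFFFFF'
  4G -> 'GGGG'
  7F -> 'FFFFFFF'

Decoded = FFFFFFFFAFFFFFFFFFAAAAFFFFFFFFFGGGGFFFFFFF


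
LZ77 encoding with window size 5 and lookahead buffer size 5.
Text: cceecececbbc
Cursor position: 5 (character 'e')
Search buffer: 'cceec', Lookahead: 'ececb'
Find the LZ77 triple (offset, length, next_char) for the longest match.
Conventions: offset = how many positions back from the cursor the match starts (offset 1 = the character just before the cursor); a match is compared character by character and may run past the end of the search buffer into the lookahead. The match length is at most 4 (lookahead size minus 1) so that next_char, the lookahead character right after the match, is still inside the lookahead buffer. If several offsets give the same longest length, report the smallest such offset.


Try each offset into the search buffer:
  offset=1 (pos 4, char 'c'): match length 0
  offset=2 (pos 3, char 'e'): match length 4
  offset=3 (pos 2, char 'e'): match length 1
  offset=4 (pos 1, char 'c'): match length 0
  offset=5 (pos 0, char 'c'): match length 0
Longest match has length 4 at offset 2.
next_char = character at position 5 + 4 = 9 -> 'b'

Best match: offset=2, length=4 (matching 'ecec' starting at position 3)
LZ77 triple: (2, 4, 'b')


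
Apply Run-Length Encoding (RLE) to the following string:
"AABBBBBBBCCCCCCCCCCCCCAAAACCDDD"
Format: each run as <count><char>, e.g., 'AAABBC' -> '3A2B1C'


Scanning runs left to right:
  i=0: run of 'A' x 2 -> '2A'
  i=2: run of 'B' x 7 -> '7B'
  i=9: run of 'C' x 13 -> '13C'
  i=22: run of 'A' x 4 -> '4A'
  i=26: run of 'C' x 2 -> '2C'
  i=28: run of 'D' x 3 -> '3D'

RLE = 2A7B13C4A2C3D


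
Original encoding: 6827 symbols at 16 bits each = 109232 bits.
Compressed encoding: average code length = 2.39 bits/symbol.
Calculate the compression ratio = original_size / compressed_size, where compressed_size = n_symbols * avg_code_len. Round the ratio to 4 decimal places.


original_size = n_symbols * orig_bits = 6827 * 16 = 109232 bits
compressed_size = n_symbols * avg_code_len = 6827 * 2.39 = 16316.53 bits
ratio = original_size / compressed_size = 109232 / 16316.53 = 6.6946

Compression ratio = 6.6946


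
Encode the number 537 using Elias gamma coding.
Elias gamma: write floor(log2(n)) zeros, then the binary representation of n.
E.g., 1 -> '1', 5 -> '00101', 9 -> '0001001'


num_bits = floor(log2(537)) + 1 = 10
leading_zeros = num_bits - 1 = 9
binary(537) = 1000011001

Elias gamma(537) = '000000000' + '1000011001' = 0000000001000011001 (19 bits)


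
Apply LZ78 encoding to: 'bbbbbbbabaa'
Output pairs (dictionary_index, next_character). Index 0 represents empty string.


LZ78 encoding steps:
Dictionary: {0: ''}
Step 1: w='' (idx 0), next='b' -> output (0, 'b'), add 'b' as idx 1
Step 2: w='b' (idx 1), next='b' -> output (1, 'b'), add 'bb' as idx 2
Step 3: w='bb' (idx 2), next='b' -> output (2, 'b'), add 'bbb' as idx 3
Step 4: w='b' (idx 1), next='a' -> output (1, 'a'), add 'ba' as idx 4
Step 5: w='ba' (idx 4), next='a' -> output (4, 'a'), add 'baa' as idx 5


Encoded: [(0, 'b'), (1, 'b'), (2, 'b'), (1, 'a'), (4, 'a')]


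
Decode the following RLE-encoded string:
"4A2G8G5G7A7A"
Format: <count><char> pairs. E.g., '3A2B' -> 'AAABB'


Expanding each <count><char> pair:
  4A -> 'AAAA'
  2G -> 'GG'
  8G -> 'GGGGGGGG'
  5G -> 'GGGGG'
  7A -> 'AAAAAAA'
  7A -> 'AAAAAAA'

Decoded = AAAAGGGGGGGGGGGGGGGAAAAAAAAAAAAAA


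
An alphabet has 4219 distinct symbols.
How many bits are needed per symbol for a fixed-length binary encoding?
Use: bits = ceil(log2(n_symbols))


log2(4219) = 12.0427
Bracket: 2^12 = 4096 < 4219 <= 2^13 = 8192
So ceil(log2(4219)) = 13

bits = ceil(log2(4219)) = ceil(12.0427) = 13 bits


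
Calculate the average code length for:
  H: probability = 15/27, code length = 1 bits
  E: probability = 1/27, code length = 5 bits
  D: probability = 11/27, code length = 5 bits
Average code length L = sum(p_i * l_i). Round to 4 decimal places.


Weighted contributions p_i * l_i:
  H: (15/27) * 1 = 15/27
  E: (1/27) * 5 = 5/27
  D: (11/27) * 5 = 55/27
Sum = (15 + 5 + 55)/27 = 75/27

L = 75/27 = 2.7778 bits/symbol


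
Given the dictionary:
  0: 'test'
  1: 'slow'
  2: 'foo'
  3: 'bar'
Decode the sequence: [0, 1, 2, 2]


Look up each index in the dictionary:
  0 -> 'test'
  1 -> 'slow'
  2 -> 'foo'
  2 -> 'foo'

Decoded: "test slow foo foo"


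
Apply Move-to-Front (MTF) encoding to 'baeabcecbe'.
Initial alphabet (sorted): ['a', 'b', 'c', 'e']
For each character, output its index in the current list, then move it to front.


MTF encoding:
'b': index 1 in ['a', 'b', 'c', 'e'] -> ['b', 'a', 'c', 'e']
'a': index 1 in ['b', 'a', 'c', 'e'] -> ['a', 'b', 'c', 'e']
'e': index 3 in ['a', 'b', 'c', 'e'] -> ['e', 'a', 'b', 'c']
'a': index 1 in ['e', 'a', 'b', 'c'] -> ['a', 'e', 'b', 'c']
'b': index 2 in ['a', 'e', 'b', 'c'] -> ['b', 'a', 'e', 'c']
'c': index 3 in ['b', 'a', 'e', 'c'] -> ['c', 'b', 'a', 'e']
'e': index 3 in ['c', 'b', 'a', 'e'] -> ['e', 'c', 'b', 'a']
'c': index 1 in ['e', 'c', 'b', 'a'] -> ['c', 'e', 'b', 'a']
'b': index 2 in ['c', 'e', 'b', 'a'] -> ['b', 'c', 'e', 'a']
'e': index 2 in ['b', 'c', 'e', 'a'] -> ['e', 'b', 'c', 'a']


Output: [1, 1, 3, 1, 2, 3, 3, 1, 2, 2]


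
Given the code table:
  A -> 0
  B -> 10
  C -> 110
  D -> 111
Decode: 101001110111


Decoding:
10 -> B
10 -> B
0 -> A
111 -> D
0 -> A
111 -> D


Result: BBADAD


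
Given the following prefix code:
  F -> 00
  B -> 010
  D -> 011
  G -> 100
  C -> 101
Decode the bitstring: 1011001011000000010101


Decoding step by step:
Bits 101 -> C
Bits 100 -> G
Bits 101 -> C
Bits 100 -> G
Bits 00 -> F
Bits 00 -> F
Bits 010 -> B
Bits 101 -> C


Decoded message: CGCGFFBC


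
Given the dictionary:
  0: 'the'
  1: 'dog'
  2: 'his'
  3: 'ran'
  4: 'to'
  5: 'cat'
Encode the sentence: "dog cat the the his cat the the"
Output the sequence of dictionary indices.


Look up each word in the dictionary:
  'dog' -> 1
  'cat' -> 5
  'the' -> 0
  'the' -> 0
  'his' -> 2
  'cat' -> 5
  'the' -> 0
  'the' -> 0

Encoded: [1, 5, 0, 0, 2, 5, 0, 0]


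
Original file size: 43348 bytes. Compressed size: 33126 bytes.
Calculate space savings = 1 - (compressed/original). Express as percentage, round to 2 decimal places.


ratio = compressed/original = 33126/43348 = 0.764188
savings = 1 - ratio = 1 - 0.764188 = 0.235812
as a percentage: 0.235812 * 100 = 23.58%

Space savings = 1 - 33126/43348 = 23.58%


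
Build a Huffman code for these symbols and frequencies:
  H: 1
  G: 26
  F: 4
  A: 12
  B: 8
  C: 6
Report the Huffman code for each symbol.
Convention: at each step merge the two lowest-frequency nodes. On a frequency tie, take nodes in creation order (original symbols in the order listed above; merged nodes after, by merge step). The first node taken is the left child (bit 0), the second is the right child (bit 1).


Huffman tree construction:
Step 1: Merge H(1) + F(4) = 5
Step 2: Merge (H+F)(5) + C(6) = 11
Step 3: Merge B(8) + ((H+F)+C)(11) = 19
Step 4: Merge A(12) + (B+((H+F)+C))(19) = 31
Step 5: Merge G(26) + (A+(B+((H+F)+C)))(31) = 57
Read each symbol's code off the tree from the root (left child = 0, right child = 1).

Codes:
  H: 11100 (length 5)
  G: 0 (length 1)
  F: 11101 (length 5)
  A: 10 (length 2)
  B: 110 (length 3)
  C: 1111 (length 4)
Average code length: 123/57 = 2.1579 bits/symbol


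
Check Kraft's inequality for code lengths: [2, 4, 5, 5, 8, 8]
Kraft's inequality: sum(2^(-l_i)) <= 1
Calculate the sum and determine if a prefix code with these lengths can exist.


Sum = 2^(-2) + 2^(-4) + 2^(-5) + 2^(-5) + 2^(-8) + 2^(-8)
    = 0.25 + 0.0625 + 0.03125 + 0.03125 + 0.00390625 + 0.00390625
    = 98/256 = 0.3828125
Since 0.3828125 <= 1, Kraft's inequality IS satisfied.
A prefix code with these lengths CAN exist.

Kraft sum = 0.3828125. Satisfied.


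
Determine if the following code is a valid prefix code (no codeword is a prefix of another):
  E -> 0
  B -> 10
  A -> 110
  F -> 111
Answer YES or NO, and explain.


Checking each pair (does one codeword prefix another?):
  E='0' vs B='10': no prefix
  E='0' vs A='110': no prefix
  E='0' vs F='111': no prefix
  B='10' vs E='0': no prefix
  B='10' vs A='110': no prefix
  B='10' vs F='111': no prefix
  A='110' vs E='0': no prefix
  A='110' vs B='10': no prefix
  A='110' vs F='111': no prefix
  F='111' vs E='0': no prefix
  F='111' vs B='10': no prefix
  F='111' vs A='110': no prefix
No violation found over all pairs.

YES -- this is a valid prefix code. No codeword is a prefix of any other codeword.


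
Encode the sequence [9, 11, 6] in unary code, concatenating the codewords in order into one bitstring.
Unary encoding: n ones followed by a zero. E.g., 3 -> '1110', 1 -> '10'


Encode each number as n ones followed by a terminating 0:
  9 -> 1111111110 (10 bits)
  11 -> 111111111110 (12 bits)
  6 -> 1111110 (7 bits)
Total length = 10 + 12 + 7 = 29 bits.

Unary([9, 11, 6]) = 11111111101111111111101111110 (29 bits)


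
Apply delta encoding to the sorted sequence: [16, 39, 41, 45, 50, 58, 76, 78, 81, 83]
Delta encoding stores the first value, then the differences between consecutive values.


First value: 16
Deltas:
  39 - 16 = 23
  41 - 39 = 2
  45 - 41 = 4
  50 - 45 = 5
  58 - 50 = 8
  76 - 58 = 18
  78 - 76 = 2
  81 - 78 = 3
  83 - 81 = 2


Delta encoded: [16, 23, 2, 4, 5, 8, 18, 2, 3, 2]


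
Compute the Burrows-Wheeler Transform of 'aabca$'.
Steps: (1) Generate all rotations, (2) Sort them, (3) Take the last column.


Rotations (sorted):
  0: $aabca -> last char: a
  1: a$aabc -> last char: c
  2: aabca$ -> last char: $
  3: abca$a -> last char: a
  4: bca$aa -> last char: a
  5: ca$aab -> last char: b


BWT = ac$aab


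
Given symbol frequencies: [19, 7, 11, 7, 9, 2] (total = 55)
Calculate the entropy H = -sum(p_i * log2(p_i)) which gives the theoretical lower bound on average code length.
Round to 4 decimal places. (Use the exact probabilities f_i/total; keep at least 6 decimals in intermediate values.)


Per-symbol terms -p_i * log2(p_i) with p_i = f_i/55:
  p = 19/55 = 0.345455: log2(p) = -1.533432, -p*log2(p) = 0.529731
  p = 7/55 = 0.127273: log2(p) = -2.974005, -p*log2(p) = 0.378510
  p = 11/55 = 0.200000: log2(p) = -2.321928, -p*log2(p) = 0.464386
  p = 7/55 = 0.127273: log2(p) = -2.974005, -p*log2(p) = 0.378510
  p = 9/55 = 0.163636: log2(p) = -2.611435, -p*log2(p) = 0.427326
  p = 2/55 = 0.036364: log2(p) = -4.781360, -p*log2(p) = 0.173868
H = 0.529731 + 0.378510 + 0.464386 + 0.378510 + 0.427326 + 0.173868 = 2.352331

H = 2.3523 bits/symbol


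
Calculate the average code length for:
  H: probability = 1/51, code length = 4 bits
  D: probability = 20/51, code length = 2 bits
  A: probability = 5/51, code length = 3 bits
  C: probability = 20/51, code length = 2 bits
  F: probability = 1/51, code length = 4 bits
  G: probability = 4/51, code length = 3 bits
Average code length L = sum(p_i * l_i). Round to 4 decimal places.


Weighted contributions p_i * l_i:
  H: (1/51) * 4 = 4/51
  D: (20/51) * 2 = 40/51
  A: (5/51) * 3 = 15/51
  C: (20/51) * 2 = 40/51
  F: (1/51) * 4 = 4/51
  G: (4/51) * 3 = 12/51
Sum = (4 + 40 + 15 + 40 + 4 + 12)/51 = 115/51

L = 115/51 = 2.2549 bits/symbol


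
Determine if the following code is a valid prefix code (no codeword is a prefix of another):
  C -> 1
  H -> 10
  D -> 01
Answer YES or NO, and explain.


Checking each pair (does one codeword prefix another?):
  C='1' vs H='10': prefix -- VIOLATION

NO -- this is NOT a valid prefix code. C (1) is a prefix of H (10).


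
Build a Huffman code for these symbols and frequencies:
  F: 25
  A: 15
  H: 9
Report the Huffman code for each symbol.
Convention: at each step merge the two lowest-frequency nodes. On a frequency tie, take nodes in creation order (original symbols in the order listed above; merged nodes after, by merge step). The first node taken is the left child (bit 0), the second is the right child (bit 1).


Huffman tree construction:
Step 1: Merge H(9) + A(15) = 24
Step 2: Merge (H+A)(24) + F(25) = 49
Read each symbol's code off the tree from the root (left child = 0, right child = 1).

Codes:
  F: 1 (length 1)
  A: 01 (length 2)
  H: 00 (length 2)
Average code length: 73/49 = 1.4898 bits/symbol


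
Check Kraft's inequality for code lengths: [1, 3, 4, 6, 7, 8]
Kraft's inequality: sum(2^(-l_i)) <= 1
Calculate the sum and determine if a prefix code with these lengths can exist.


Sum = 2^(-1) + 2^(-3) + 2^(-4) + 2^(-6) + 2^(-7) + 2^(-8)
    = 0.5 + 0.125 + 0.0625 + 0.015625 + 0.0078125 + 0.00390625
    = 183/256 = 0.71484375
Since 0.71484375 <= 1, Kraft's inequality IS satisfied.
A prefix code with these lengths CAN exist.

Kraft sum = 0.71484375. Satisfied.


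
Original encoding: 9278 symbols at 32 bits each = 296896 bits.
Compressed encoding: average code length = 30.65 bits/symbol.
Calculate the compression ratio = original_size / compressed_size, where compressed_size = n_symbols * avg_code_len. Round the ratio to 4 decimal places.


original_size = n_symbols * orig_bits = 9278 * 32 = 296896 bits
compressed_size = n_symbols * avg_code_len = 9278 * 30.65 = 284370.7 bits
ratio = original_size / compressed_size = 296896 / 284370.7 = 1.044

Compression ratio = 1.044


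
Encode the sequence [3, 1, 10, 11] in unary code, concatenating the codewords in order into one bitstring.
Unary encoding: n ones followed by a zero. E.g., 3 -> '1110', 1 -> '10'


Encode each number as n ones followed by a terminating 0:
  3 -> 1110 (4 bits)
  1 -> 10 (2 bits)
  10 -> 11111111110 (11 bits)
  11 -> 111111111110 (12 bits)
Total length = 4 + 2 + 11 + 12 = 29 bits.

Unary([3, 1, 10, 11]) = 11101011111111110111111111110 (29 bits)


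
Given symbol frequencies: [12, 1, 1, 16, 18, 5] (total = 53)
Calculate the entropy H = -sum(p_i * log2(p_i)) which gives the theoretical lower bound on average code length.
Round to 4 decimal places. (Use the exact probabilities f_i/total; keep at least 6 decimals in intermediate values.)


Per-symbol terms -p_i * log2(p_i) with p_i = f_i/53:
  p = 12/53 = 0.226415: log2(p) = -2.142958, -p*log2(p) = 0.485198
  p = 1/53 = 0.018868: log2(p) = -5.727920, -p*log2(p) = 0.108074
  p = 1/53 = 0.018868: log2(p) = -5.727920, -p*log2(p) = 0.108074
  p = 16/53 = 0.301887: log2(p) = -1.727920, -p*log2(p) = 0.521636
  p = 18/53 = 0.339623: log2(p) = -1.557995, -p*log2(p) = 0.529131
  p = 5/53 = 0.094340: log2(p) = -3.405992, -p*log2(p) = 0.321320
H = 0.485198 + 0.108074 + 0.108074 + 0.521636 + 0.529131 + 0.321320 = 2.073433

H = 2.0734 bits/symbol


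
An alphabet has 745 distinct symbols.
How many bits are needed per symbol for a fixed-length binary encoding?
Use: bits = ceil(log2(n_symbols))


log2(745) = 9.5411
Bracket: 2^9 = 512 < 745 <= 2^10 = 1024
So ceil(log2(745)) = 10

bits = ceil(log2(745)) = ceil(9.5411) = 10 bits


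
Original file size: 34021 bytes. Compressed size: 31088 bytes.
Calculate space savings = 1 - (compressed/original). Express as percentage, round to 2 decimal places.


ratio = compressed/original = 31088/34021 = 0.913789
savings = 1 - ratio = 1 - 0.913789 = 0.086211
as a percentage: 0.086211 * 100 = 8.62%

Space savings = 1 - 31088/34021 = 8.62%


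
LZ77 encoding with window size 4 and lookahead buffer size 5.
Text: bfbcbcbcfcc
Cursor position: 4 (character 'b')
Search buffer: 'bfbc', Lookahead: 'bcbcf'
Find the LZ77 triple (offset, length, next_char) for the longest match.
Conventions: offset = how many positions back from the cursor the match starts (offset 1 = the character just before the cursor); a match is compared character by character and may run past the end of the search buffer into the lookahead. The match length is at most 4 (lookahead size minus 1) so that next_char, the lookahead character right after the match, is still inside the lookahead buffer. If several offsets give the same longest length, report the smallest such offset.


Try each offset into the search buffer:
  offset=1 (pos 3, char 'c'): match length 0
  offset=2 (pos 2, char 'b'): match length 4
  offset=3 (pos 1, char 'f'): match length 0
  offset=4 (pos 0, char 'b'): match length 1
Longest match has length 4 at offset 2.
next_char = character at position 4 + 4 = 8 -> 'f'

Best match: offset=2, length=4 (matching 'bcbc' starting at position 2)
LZ77 triple: (2, 4, 'f')


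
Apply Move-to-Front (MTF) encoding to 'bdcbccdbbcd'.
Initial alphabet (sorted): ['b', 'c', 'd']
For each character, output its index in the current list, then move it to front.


MTF encoding:
'b': index 0 in ['b', 'c', 'd'] -> ['b', 'c', 'd']
'd': index 2 in ['b', 'c', 'd'] -> ['d', 'b', 'c']
'c': index 2 in ['d', 'b', 'c'] -> ['c', 'd', 'b']
'b': index 2 in ['c', 'd', 'b'] -> ['b', 'c', 'd']
'c': index 1 in ['b', 'c', 'd'] -> ['c', 'b', 'd']
'c': index 0 in ['c', 'b', 'd'] -> ['c', 'b', 'd']
'd': index 2 in ['c', 'b', 'd'] -> ['d', 'c', 'b']
'b': index 2 in ['d', 'c', 'b'] -> ['b', 'd', 'c']
'b': index 0 in ['b', 'd', 'c'] -> ['b', 'd', 'c']
'c': index 2 in ['b', 'd', 'c'] -> ['c', 'b', 'd']
'd': index 2 in ['c', 'b', 'd'] -> ['d', 'c', 'b']


Output: [0, 2, 2, 2, 1, 0, 2, 2, 0, 2, 2]


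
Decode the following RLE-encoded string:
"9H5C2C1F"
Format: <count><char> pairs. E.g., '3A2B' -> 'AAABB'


Expanding each <count><char> pair:
  9H -> 'HHHHHHHHH'
  5C -> 'CCCCC'
  2C -> 'CC'
  1F -> 'F'

Decoded = HHHHHHHHHCCCCCCCF


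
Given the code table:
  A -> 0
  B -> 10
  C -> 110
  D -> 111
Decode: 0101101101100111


Decoding:
0 -> A
10 -> B
110 -> C
110 -> C
110 -> C
0 -> A
111 -> D


Result: ABCCCAD


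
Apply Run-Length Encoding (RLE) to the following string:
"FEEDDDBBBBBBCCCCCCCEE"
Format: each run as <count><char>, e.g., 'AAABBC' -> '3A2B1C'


Scanning runs left to right:
  i=0: run of 'F' x 1 -> '1F'
  i=1: run of 'E' x 2 -> '2E'
  i=3: run of 'D' x 3 -> '3D'
  i=6: run of 'B' x 6 -> '6B'
  i=12: run of 'C' x 7 -> '7C'
  i=19: run of 'E' x 2 -> '2E'

RLE = 1F2E3D6B7C2E


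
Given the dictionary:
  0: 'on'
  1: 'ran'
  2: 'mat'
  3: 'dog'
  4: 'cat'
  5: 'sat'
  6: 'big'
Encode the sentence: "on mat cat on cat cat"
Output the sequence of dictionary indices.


Look up each word in the dictionary:
  'on' -> 0
  'mat' -> 2
  'cat' -> 4
  'on' -> 0
  'cat' -> 4
  'cat' -> 4

Encoded: [0, 2, 4, 0, 4, 4]


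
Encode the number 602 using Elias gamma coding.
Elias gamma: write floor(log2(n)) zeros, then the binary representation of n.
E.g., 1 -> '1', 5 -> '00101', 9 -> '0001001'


num_bits = floor(log2(602)) + 1 = 10
leading_zeros = num_bits - 1 = 9
binary(602) = 1001011010

Elias gamma(602) = '000000000' + '1001011010' = 0000000001001011010 (19 bits)


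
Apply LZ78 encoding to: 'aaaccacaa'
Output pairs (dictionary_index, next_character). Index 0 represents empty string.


LZ78 encoding steps:
Dictionary: {0: ''}
Step 1: w='' (idx 0), next='a' -> output (0, 'a'), add 'a' as idx 1
Step 2: w='a' (idx 1), next='a' -> output (1, 'a'), add 'aa' as idx 2
Step 3: w='' (idx 0), next='c' -> output (0, 'c'), add 'c' as idx 3
Step 4: w='c' (idx 3), next='a' -> output (3, 'a'), add 'ca' as idx 4
Step 5: w='ca' (idx 4), next='a' -> output (4, 'a'), add 'caa' as idx 5


Encoded: [(0, 'a'), (1, 'a'), (0, 'c'), (3, 'a'), (4, 'a')]


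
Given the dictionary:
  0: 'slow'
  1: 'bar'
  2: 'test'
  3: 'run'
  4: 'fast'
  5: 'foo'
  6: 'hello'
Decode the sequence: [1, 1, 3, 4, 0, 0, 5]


Look up each index in the dictionary:
  1 -> 'bar'
  1 -> 'bar'
  3 -> 'run'
  4 -> 'fast'
  0 -> 'slow'
  0 -> 'slow'
  5 -> 'foo'

Decoded: "bar bar run fast slow slow foo"


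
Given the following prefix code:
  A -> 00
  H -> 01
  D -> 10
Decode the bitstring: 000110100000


Decoding step by step:
Bits 00 -> A
Bits 01 -> H
Bits 10 -> D
Bits 10 -> D
Bits 00 -> A
Bits 00 -> A


Decoded message: AHDDAA


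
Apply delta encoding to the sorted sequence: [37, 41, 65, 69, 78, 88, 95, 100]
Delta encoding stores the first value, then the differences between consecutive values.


First value: 37
Deltas:
  41 - 37 = 4
  65 - 41 = 24
  69 - 65 = 4
  78 - 69 = 9
  88 - 78 = 10
  95 - 88 = 7
  100 - 95 = 5


Delta encoded: [37, 4, 24, 4, 9, 10, 7, 5]


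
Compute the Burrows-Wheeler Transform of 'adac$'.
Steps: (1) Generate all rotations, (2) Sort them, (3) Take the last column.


Rotations (sorted):
  0: $adac -> last char: c
  1: ac$ad -> last char: d
  2: adac$ -> last char: $
  3: c$ada -> last char: a
  4: dac$a -> last char: a


BWT = cd$aa


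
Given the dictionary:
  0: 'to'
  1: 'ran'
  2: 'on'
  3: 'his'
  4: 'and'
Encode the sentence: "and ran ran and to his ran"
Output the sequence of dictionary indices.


Look up each word in the dictionary:
  'and' -> 4
  'ran' -> 1
  'ran' -> 1
  'and' -> 4
  'to' -> 0
  'his' -> 3
  'ran' -> 1

Encoded: [4, 1, 1, 4, 0, 3, 1]


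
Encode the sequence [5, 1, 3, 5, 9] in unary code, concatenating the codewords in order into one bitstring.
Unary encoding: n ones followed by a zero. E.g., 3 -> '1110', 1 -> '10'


Encode each number as n ones followed by a terminating 0:
  5 -> 111110 (6 bits)
  1 -> 10 (2 bits)
  3 -> 1110 (4 bits)
  5 -> 111110 (6 bits)
  9 -> 1111111110 (10 bits)
Total length = 6 + 2 + 4 + 6 + 10 = 28 bits.

Unary([5, 1, 3, 5, 9]) = 1111101011101111101111111110 (28 bits)


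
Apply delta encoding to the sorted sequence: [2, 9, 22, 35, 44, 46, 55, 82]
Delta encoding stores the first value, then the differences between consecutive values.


First value: 2
Deltas:
  9 - 2 = 7
  22 - 9 = 13
  35 - 22 = 13
  44 - 35 = 9
  46 - 44 = 2
  55 - 46 = 9
  82 - 55 = 27


Delta encoded: [2, 7, 13, 13, 9, 2, 9, 27]


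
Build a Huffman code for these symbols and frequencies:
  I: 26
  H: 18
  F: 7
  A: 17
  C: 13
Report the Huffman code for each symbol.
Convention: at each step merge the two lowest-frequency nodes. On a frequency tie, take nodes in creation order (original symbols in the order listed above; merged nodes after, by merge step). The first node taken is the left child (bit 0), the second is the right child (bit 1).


Huffman tree construction:
Step 1: Merge F(7) + C(13) = 20
Step 2: Merge A(17) + H(18) = 35
Step 3: Merge (F+C)(20) + I(26) = 46
Step 4: Merge (A+H)(35) + ((F+C)+I)(46) = 81
Read each symbol's code off the tree from the root (left child = 0, right child = 1).

Codes:
  I: 11 (length 2)
  H: 01 (length 2)
  F: 100 (length 3)
  A: 00 (length 2)
  C: 101 (length 3)
Average code length: 182/81 = 2.2469 bits/symbol


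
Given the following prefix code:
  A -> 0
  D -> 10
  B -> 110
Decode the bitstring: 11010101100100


Decoding step by step:
Bits 110 -> B
Bits 10 -> D
Bits 10 -> D
Bits 110 -> B
Bits 0 -> A
Bits 10 -> D
Bits 0 -> A


Decoded message: BDDBADA


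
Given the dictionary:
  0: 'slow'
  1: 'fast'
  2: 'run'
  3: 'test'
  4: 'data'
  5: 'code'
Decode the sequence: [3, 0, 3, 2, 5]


Look up each index in the dictionary:
  3 -> 'test'
  0 -> 'slow'
  3 -> 'test'
  2 -> 'run'
  5 -> 'code'

Decoded: "test slow test run code"


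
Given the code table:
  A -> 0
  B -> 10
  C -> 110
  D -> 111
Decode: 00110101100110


Decoding:
0 -> A
0 -> A
110 -> C
10 -> B
110 -> C
0 -> A
110 -> C


Result: AACBCAC


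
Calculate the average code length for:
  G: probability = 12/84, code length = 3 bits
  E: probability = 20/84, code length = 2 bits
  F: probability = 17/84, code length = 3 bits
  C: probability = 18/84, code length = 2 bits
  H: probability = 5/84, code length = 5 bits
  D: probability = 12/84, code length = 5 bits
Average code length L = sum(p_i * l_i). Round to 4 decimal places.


Weighted contributions p_i * l_i:
  G: (12/84) * 3 = 36/84
  E: (20/84) * 2 = 40/84
  F: (17/84) * 3 = 51/84
  C: (18/84) * 2 = 36/84
  H: (5/84) * 5 = 25/84
  D: (12/84) * 5 = 60/84
Sum = (36 + 40 + 51 + 36 + 25 + 60)/84 = 248/84

L = 248/84 = 2.9524 bits/symbol


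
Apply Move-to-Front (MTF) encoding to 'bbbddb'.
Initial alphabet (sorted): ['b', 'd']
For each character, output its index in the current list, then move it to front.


MTF encoding:
'b': index 0 in ['b', 'd'] -> ['b', 'd']
'b': index 0 in ['b', 'd'] -> ['b', 'd']
'b': index 0 in ['b', 'd'] -> ['b', 'd']
'd': index 1 in ['b', 'd'] -> ['d', 'b']
'd': index 0 in ['d', 'b'] -> ['d', 'b']
'b': index 1 in ['d', 'b'] -> ['b', 'd']


Output: [0, 0, 0, 1, 0, 1]


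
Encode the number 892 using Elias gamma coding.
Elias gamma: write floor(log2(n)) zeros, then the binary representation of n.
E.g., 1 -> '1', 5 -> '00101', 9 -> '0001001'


num_bits = floor(log2(892)) + 1 = 10
leading_zeros = num_bits - 1 = 9
binary(892) = 1101111100

Elias gamma(892) = '000000000' + '1101111100' = 0000000001101111100 (19 bits)


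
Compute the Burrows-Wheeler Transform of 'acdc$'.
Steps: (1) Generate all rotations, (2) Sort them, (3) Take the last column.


Rotations (sorted):
  0: $acdc -> last char: c
  1: acdc$ -> last char: $
  2: c$acd -> last char: d
  3: cdc$a -> last char: a
  4: dc$ac -> last char: c


BWT = c$dac


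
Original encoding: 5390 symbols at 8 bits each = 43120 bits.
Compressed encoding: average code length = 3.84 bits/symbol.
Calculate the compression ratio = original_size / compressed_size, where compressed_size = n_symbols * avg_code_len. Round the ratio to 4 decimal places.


original_size = n_symbols * orig_bits = 5390 * 8 = 43120 bits
compressed_size = n_symbols * avg_code_len = 5390 * 3.84 = 20697.6 bits
ratio = original_size / compressed_size = 43120 / 20697.6 = 2.0833

Compression ratio = 2.0833


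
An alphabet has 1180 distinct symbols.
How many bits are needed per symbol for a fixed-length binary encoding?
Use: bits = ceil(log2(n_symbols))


log2(1180) = 10.2046
Bracket: 2^10 = 1024 < 1180 <= 2^11 = 2048
So ceil(log2(1180)) = 11

bits = ceil(log2(1180)) = ceil(10.2046) = 11 bits


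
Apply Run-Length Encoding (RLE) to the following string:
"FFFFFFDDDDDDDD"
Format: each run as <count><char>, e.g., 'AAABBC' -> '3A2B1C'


Scanning runs left to right:
  i=0: run of 'F' x 6 -> '6F'
  i=6: run of 'D' x 8 -> '8D'

RLE = 6F8D


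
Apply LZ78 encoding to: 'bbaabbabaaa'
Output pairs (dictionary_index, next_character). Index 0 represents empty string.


LZ78 encoding steps:
Dictionary: {0: ''}
Step 1: w='' (idx 0), next='b' -> output (0, 'b'), add 'b' as idx 1
Step 2: w='b' (idx 1), next='a' -> output (1, 'a'), add 'ba' as idx 2
Step 3: w='' (idx 0), next='a' -> output (0, 'a'), add 'a' as idx 3
Step 4: w='b' (idx 1), next='b' -> output (1, 'b'), add 'bb' as idx 4
Step 5: w='a' (idx 3), next='b' -> output (3, 'b'), add 'ab' as idx 5
Step 6: w='a' (idx 3), next='a' -> output (3, 'a'), add 'aa' as idx 6
Step 7: w='a' (idx 3), end of input -> output (3, '')


Encoded: [(0, 'b'), (1, 'a'), (0, 'a'), (1, 'b'), (3, 'b'), (3, 'a'), (3, '')]
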